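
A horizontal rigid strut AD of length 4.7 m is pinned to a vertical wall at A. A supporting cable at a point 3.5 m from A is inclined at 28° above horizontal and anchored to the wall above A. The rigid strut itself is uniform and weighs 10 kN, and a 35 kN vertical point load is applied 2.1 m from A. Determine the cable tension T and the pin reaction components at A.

ΣM about A: T·sin28°·3.5 − 10·2.35 − 35·2.1 = 0 → T = 97/(3.5·0.469472) = 59.0329 ≈ 59.03 kN.
ΣF_x = 0: A_x − T·cos28° = 0 → A_x = 59.0329 × 0.882948 = 52.12 kN.
ΣF_y = 0: A_y + T·sin28° − 10 − 35 = 0 → A_y = 45 − 59.0329 × 0.469472 = 17.29 kN.

T = 59.03 kN, A_x = 52.12 kN, A_y = 17.29 kN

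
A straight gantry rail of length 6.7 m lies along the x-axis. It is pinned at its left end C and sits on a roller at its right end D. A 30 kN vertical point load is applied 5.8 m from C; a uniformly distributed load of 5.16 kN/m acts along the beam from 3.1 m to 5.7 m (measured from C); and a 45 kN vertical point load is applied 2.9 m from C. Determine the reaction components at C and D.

Resultant of the distributed load: 5.16 × 2.6 = 13.416 kN at 4.4 m from C.
ΣM about C: D_y·6.7 − 30·5.8 − (5.16·2.6)·4.4 − 45·2.9 = 0 → D_y = 363.5304/6.7 = 54.2583 ≈ 54.26 kN.
ΣF_y = 0: C_y + 54.2583 − 30 − 5.16·2.6 − 45 = 0 → C_y = 34.16 kN.
ΣF_x = 0: no horizontal applied forces, so C_x = 0.

C_x = 0, C_y = 34.16 kN, D_y = 54.26 kN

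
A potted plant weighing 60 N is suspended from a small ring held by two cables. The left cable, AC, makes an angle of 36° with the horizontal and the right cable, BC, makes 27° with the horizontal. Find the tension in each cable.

T_AC = 60.00 N, T_BC = 54.48 N

ΣF_x = 0: −T_AC·cos36° + T_BC·cos27° = 0 → T_BC = 0.907981·T_AC.
ΣF_y = 0: T_AC·sin36° + T_BC·sin27° = 60.
Substitute: T_AC·(0.587785 + 0.907981·0.45399) = 60 → T_AC = 60.00 N.
Then T_BC = 0.907981 × 60 = 54.48 N.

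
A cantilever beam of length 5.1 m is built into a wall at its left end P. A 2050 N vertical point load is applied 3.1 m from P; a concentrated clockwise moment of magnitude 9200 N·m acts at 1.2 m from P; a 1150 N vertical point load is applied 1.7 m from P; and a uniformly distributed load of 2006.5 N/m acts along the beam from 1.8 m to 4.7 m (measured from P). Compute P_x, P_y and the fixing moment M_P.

P_x = 0, P_y = 9019 N, M_P = 36420 N·m

Resultant of the distributed load: 2006.5 × 2.9 = 5818.85 N at 3.25 m from P.
ΣF_x = 0: P_x = 0.
ΣF_y = 0: P_y − 2050 − 1150 − 2006.5·2.9 = 0 → P_y = 9019 N.
ΣM about P: M_P − 2050·3.1 − 9200 − 1150·1.7 − (2006.5·2.9)·3.25 = 0 → M_P = 36420 N·m.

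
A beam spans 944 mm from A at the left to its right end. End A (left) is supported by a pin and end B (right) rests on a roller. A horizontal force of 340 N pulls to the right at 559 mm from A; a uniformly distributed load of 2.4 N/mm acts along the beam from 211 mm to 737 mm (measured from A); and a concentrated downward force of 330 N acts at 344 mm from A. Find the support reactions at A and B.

A_x = -340.0 N, A_y = 838.3 N, B_y = 754.1 N

Resultant of the distributed load: 2.4 × 526 = 1262.4 N at 474 mm from A.
ΣM about A: B_y·944 − (2.4·526)·474 − 330·344 = 0 → B_y = 711897.6/944 = 754.129 ≈ 754.1 N.
ΣF_y = 0: A_y + 754.129 − 2.4·526 − 330 = 0 → A_y = 838.3 N.
ΣF_x = 0: A_x + 340 = 0 → A_x = -340.0 N.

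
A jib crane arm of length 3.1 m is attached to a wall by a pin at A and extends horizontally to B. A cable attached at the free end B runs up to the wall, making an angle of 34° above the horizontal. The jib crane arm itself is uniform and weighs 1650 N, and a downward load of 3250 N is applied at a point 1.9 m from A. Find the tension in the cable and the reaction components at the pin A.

ΣM about A: T·sin34°·3.1 − 1650·1.55 − 3250·1.9 = 0 → T = 8732.5/(3.1·0.559193) = 5037.5 ≈ 5038 N.
ΣF_x = 0: A_x − T·cos34° = 0 → A_x = 5037.5 × 0.829038 = 4176 N.
ΣF_y = 0: A_y + T·sin34° − 1650 − 3250 = 0 → A_y = 4900 − 5037.5 × 0.559193 = 2083 N.

T = 5038 N, A_x = 4176 N, A_y = 2083 N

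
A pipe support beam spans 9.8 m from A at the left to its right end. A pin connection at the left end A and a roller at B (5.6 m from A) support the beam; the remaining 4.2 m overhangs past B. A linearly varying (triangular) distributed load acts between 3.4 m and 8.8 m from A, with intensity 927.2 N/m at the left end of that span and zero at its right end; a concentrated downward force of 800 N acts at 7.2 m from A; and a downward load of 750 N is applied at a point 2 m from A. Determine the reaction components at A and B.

Resultant of the triangular load: ½ × 927.2 × 5.4 = 2503.44 N, acting at 5.2 m from A (one-third of the span from the peak).
ΣM about A: B_y·5.6 − (½·927.2·5.4)·5.2 − 800·7.2 − 750·2 = 0 → B_y = 20277.888/5.6 = 3621.05 ≈ 3621 N.
ΣF_y = 0: A_y + 3621.05 − ½·927.2·5.4 − 800 − 750 = 0 → A_y = 432.4 N.
ΣF_x = 0: no horizontal applied forces, so A_x = 0.

A_x = 0, A_y = 432.4 N, B_y = 3621 N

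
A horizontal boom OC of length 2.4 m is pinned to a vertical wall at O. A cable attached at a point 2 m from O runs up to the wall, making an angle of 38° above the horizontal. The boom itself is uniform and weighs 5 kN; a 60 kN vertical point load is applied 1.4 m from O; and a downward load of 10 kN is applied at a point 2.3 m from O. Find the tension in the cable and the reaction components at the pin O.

ΣM about O: T·sin38°·2 − 5·1.2 − 60·1.4 − 10·2.3 = 0 → T = 113/(2·0.615661) = 91.7713 ≈ 91.77 kN.
ΣF_x = 0: O_x − T·cos38° = 0 → O_x = 91.7713 × 0.788011 = 72.32 kN.
ΣF_y = 0: O_y + T·sin38° − 5 − 60 − 10 = 0 → O_y = 75 − 91.7713 × 0.615661 = 18.50 kN.

T = 91.77 kN, O_x = 72.32 kN, O_y = 18.50 kN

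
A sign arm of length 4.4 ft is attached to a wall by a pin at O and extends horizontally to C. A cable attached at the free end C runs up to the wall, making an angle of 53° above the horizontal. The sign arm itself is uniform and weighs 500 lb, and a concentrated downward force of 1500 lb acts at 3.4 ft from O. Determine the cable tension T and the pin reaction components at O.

ΣM about O: T·sin53°·4.4 − 500·2.2 − 1500·3.4 = 0 → T = 6200/(4.4·0.798636) = 1764.37 ≈ 1764 lb.
ΣF_x = 0: O_x − T·cos53° = 0 → O_x = 1764.37 × 0.601815 = 1062 lb.
ΣF_y = 0: O_y + T·sin53° − 500 − 1500 = 0 → O_y = 2000 − 1764.37 × 0.798636 = 590.9 lb.

T = 1764 lb, O_x = 1062 lb, O_y = 590.9 lb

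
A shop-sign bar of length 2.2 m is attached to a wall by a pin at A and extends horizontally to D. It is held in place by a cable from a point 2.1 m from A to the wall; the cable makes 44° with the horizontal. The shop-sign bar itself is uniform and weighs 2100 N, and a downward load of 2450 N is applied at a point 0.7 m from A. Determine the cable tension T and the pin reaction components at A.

T = 2759 N, A_x = 1985 N, A_y = 2633 N

ΣM about A: T·sin44°·2.1 − 2100·1.1 − 2450·0.7 = 0 → T = 4025/(2.1·0.694658) = 2759.15 ≈ 2759 N.
ΣF_x = 0: A_x − T·cos44° = 0 → A_x = 2759.15 × 0.71934 = 1985 N.
ΣF_y = 0: A_y + T·sin44° − 2100 − 2450 = 0 → A_y = 4550 − 2759.15 × 0.694658 = 2633 N.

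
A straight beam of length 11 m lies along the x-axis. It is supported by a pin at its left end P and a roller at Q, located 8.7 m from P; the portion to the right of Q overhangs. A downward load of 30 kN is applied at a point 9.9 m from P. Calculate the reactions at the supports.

P_x = 0, P_y = -4.138 kN, Q_y = 34.14 kN

Moments about P: Q_y·8.7 − 30·9.9 = 0 → Q_y = 297/8.7 = 34.1379 ≈ 34.14 kN.
ΣF_y = 0: P_y + 34.1379 − 30 = 0 → P_y = -4.138 kN.
ΣF_x = 0: no horizontal applied forces, so P_x = 0.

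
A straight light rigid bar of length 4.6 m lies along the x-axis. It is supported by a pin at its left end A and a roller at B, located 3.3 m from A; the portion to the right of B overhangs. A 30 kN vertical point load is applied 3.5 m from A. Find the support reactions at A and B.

A_x = 0, A_y = -1.818 kN, B_y = 31.82 kN

Taking moments about A: B_y·3.3 − 30·3.5 = 0 → B_y = 105/3.3 = 31.8182 ≈ 31.82 kN.
ΣF_y = 0: A_y + 31.8182 − 30 = 0 → A_y = -1.818 kN.
ΣF_x = 0: no horizontal applied forces, so A_x = 0.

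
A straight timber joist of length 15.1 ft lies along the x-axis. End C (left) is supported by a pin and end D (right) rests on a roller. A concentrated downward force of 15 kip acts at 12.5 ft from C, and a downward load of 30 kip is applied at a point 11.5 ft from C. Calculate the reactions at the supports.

ΣM about C: D_y·15.1 − 15·12.5 − 30·11.5 = 0 → D_y = 532.5/15.1 = 35.2649 ≈ 35.26 kip.
ΣF_y = 0: C_y + 35.2649 − 15 − 30 = 0 → C_y = 9.735 kip.
ΣF_x = 0: no horizontal applied forces, so C_x = 0.

C_x = 0, C_y = 9.735 kip, D_y = 35.26 kip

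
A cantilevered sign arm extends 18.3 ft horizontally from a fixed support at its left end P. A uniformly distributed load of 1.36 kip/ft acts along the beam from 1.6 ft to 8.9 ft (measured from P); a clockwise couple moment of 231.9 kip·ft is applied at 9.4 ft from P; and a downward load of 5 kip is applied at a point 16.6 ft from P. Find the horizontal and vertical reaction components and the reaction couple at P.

P_x = 0, P_y = 14.93 kip, M_P = 367.0 kip·ft

Resultant of the distributed load: 1.36 × 7.3 = 9.928 kip at 5.25 ft from P.
ΣF_x = 0: P_x = 0.
ΣF_y = 0: P_y − 1.36·7.3 − 5 = 0 → P_y = 14.93 kip.
ΣM about P: M_P − (1.36·7.3)·5.25 − 231.9 − 5·16.6 = 0 → M_P = 367.0 kip·ft.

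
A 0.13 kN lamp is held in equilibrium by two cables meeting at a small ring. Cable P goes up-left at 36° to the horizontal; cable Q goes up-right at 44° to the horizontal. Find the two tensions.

ΣF_x = 0: −T_P·cos36° + T_Q·cos44° = 0 → T_Q = 1.12467·T_P.
ΣF_y = 0: T_P·sin36° + T_Q·sin44° = 0.13.
Substitute: T_P·(0.587785 + 1.12467·0.694658) = 0.13 → T_P = 0.0949566 ≈ 0.09496 kN.
Then T_Q = 1.12467 × 0.0949566 = 0.1068 kN.

T_P = 0.09496 kN, T_Q = 0.1068 kN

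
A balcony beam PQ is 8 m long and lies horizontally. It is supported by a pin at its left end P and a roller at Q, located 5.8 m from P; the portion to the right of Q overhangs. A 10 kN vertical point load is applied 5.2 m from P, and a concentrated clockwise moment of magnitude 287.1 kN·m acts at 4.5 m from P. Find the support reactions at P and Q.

ΣM about P: Q_y·5.8 − 10·5.2 − 287.1 = 0 → Q_y = 339.1/5.8 = 58.4655 ≈ 58.47 kN.
ΣF_y = 0: P_y + 58.4655 − 10 = 0 → P_y = -48.47 kN.
ΣF_x = 0: no horizontal applied forces, so P_x = 0.

P_x = 0, P_y = -48.47 kN, Q_y = 58.47 kN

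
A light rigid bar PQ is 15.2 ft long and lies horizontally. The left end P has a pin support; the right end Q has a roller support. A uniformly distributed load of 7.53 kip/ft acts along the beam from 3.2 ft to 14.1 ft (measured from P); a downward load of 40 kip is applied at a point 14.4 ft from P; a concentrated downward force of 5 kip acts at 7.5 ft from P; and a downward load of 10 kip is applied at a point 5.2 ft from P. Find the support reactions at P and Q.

P_x = 0, P_y = 46.59 kip, Q_y = 90.49 kip

Resultant of the distributed load: 7.53 × 10.9 = 82.077 kip at 8.65 ft from P.
ΣM about P: Q_y·15.2 − (7.53·10.9)·8.65 − 40·14.4 − 5·7.5 − 10·5.2 = 0 → Q_y = 1375.46605/15.2 = 90.4912 ≈ 90.49 kip.
ΣF_y = 0: P_y + 90.4912 − 7.53·10.9 − 40 − 5 − 10 = 0 → P_y = 46.59 kip.
ΣF_x = 0: no horizontal applied forces, so P_x = 0.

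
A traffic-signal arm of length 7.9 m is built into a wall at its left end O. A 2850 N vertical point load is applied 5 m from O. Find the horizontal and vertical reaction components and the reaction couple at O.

ΣF_x = 0: O_x = 0.
ΣF_y = 0: O_y − 2850 = 0 → O_y = 2850 N.
ΣM about O: M_O − 2850·5 = 0 → M_O = 14250 N·m.

O_x = 0, O_y = 2850 N, M_O = 14250 N·m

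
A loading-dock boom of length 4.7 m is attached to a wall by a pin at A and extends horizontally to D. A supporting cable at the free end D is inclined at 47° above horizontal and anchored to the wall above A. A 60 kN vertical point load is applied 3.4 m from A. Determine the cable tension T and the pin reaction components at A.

ΣM about A: T·sin47°·4.7 − 60·3.4 = 0 → T = 204/(4.7·0.731354) = 59.3478 ≈ 59.35 kN.
ΣF_x = 0: A_x − T·cos47° = 0 → A_x = 59.3478 × 0.681998 = 40.48 kN.
ΣF_y = 0: A_y + T·sin47° − 60 = 0 → A_y = 60 − 59.3478 × 0.731354 = 16.60 kN.

T = 59.35 kN, A_x = 40.48 kN, A_y = 16.60 kN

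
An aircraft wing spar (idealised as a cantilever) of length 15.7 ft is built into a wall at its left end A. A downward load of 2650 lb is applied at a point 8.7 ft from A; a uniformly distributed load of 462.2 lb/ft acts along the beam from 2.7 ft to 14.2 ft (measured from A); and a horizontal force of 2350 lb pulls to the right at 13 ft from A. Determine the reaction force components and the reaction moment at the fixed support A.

Resultant of the distributed load: 462.2 × 11.5 = 5315.3 lb at 8.45 ft from A.
ΣF_x = 0: A_x + 2350 = 0 → A_x = -2350 lb.
ΣF_y = 0: A_y − 2650 − 462.2·11.5 = 0 → A_y = 7965 lb.
ΣM about A: M_A − 2650·8.7 − (462.2·11.5)·8.45 = 0 → M_A = 67970 lb·ft.

A_x = -2350 lb, A_y = 7965 lb, M_A = 67970 lb·ft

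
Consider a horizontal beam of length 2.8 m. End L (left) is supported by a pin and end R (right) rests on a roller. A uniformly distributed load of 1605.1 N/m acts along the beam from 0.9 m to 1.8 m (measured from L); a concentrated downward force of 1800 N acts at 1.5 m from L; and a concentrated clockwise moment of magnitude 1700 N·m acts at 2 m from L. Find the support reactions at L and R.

Resultant of the distributed load: 1605.1 × 0.9 = 1444.59 N at 1.35 m from L.
Moments about L: R_y·2.8 − (1605.1·0.9)·1.35 − 1800·1.5 − 1700 = 0 → R_y = 6350.1965/2.8 = 2267.93 ≈ 2268 N.
ΣF_y = 0: L_y + 2267.93 − 1605.1·0.9 − 1800 = 0 → L_y = 976.7 N.
ΣF_x = 0: no horizontal applied forces, so L_x = 0.

L_x = 0, L_y = 976.7 N, R_y = 2268 N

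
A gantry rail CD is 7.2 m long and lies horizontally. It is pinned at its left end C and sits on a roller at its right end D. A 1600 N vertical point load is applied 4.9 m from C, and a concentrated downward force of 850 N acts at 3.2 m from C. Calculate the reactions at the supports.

ΣM about C: D_y·7.2 − 1600·4.9 − 850·3.2 = 0 → D_y = 10560/7.2 = 1466.67 ≈ 1467 N.
ΣF_y = 0: C_y + 1466.67 − 1600 − 850 = 0 → C_y = 983.3 N.
ΣF_x = 0: no horizontal applied forces, so C_x = 0.

C_x = 0, C_y = 983.3 N, D_y = 1467 N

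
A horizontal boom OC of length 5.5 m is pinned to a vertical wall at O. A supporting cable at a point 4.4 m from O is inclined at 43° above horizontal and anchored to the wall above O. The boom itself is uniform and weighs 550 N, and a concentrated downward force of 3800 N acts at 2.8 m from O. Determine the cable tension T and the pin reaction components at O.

ΣM about O: T·sin43°·4.4 − 550·2.75 − 3800·2.8 = 0 → T = 12152.5/(4.4·0.681998) = 4049.77 ≈ 4050 N.
ΣF_x = 0: O_x − T·cos43° = 0 → O_x = 4049.77 × 0.731354 = 2962 N.
ΣF_y = 0: O_y + T·sin43° − 550 − 3800 = 0 → O_y = 4350 − 4049.77 × 0.681998 = 1588 N.

T = 4050 N, O_x = 2962 N, O_y = 1588 N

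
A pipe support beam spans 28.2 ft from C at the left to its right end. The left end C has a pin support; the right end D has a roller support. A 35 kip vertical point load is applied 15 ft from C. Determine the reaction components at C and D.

C_x = 0, C_y = 16.38 kip, D_y = 18.62 kip

ΣM about C: D_y·28.2 − 35·15 = 0 → D_y = 525/28.2 = 18.617 ≈ 18.62 kip.
ΣF_y = 0: C_y + 18.617 − 35 = 0 → C_y = 16.38 kip.
ΣF_x = 0: no horizontal applied forces, so C_x = 0.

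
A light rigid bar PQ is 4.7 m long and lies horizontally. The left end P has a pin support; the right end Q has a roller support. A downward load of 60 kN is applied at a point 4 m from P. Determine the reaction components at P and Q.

P_x = 0, P_y = 8.936 kN, Q_y = 51.06 kN

Taking moments about P: Q_y·4.7 − 60·4 = 0 → Q_y = 240/4.7 = 51.0638 ≈ 51.06 kN.
ΣF_y = 0: P_y + 51.0638 − 60 = 0 → P_y = 8.936 kN.
ΣF_x = 0: no horizontal applied forces, so P_x = 0.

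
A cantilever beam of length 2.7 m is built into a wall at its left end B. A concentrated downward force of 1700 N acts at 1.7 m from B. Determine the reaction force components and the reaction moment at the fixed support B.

B_x = 0, B_y = 1700 N, M_B = 2890 N·m

ΣF_x = 0: B_x = 0.
ΣF_y = 0: B_y − 1700 = 0 → B_y = 1700 N.
ΣM about B: M_B − 1700·1.7 = 0 → M_B = 2890 N·m.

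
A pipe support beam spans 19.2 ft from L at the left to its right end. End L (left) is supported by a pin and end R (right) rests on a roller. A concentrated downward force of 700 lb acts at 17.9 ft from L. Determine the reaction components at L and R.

L_x = 0, L_y = 47.40 lb, R_y = 652.6 lb

ΣM about L: R_y·19.2 − 700·17.9 = 0 → R_y = 12530/19.2 = 652.604 ≈ 652.6 lb.
ΣF_y = 0: L_y + 652.604 − 700 = 0 → L_y = 47.40 lb.
ΣF_x = 0: no horizontal applied forces, so L_x = 0.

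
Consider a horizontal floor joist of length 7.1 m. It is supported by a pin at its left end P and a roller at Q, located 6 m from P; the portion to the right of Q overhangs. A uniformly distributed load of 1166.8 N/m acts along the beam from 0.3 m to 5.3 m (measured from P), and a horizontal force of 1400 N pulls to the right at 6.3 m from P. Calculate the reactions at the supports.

P_x = -1400 N, P_y = 3111 N, Q_y = 2723 N

Resultant of the distributed load: 1166.8 × 5 = 5834 N at 2.8 m from P.
Moments about P: Q_y·6 − (1166.8·5)·2.8 = 0 → Q_y = 16335.2/6 = 2722.53 ≈ 2723 N.
ΣF_y = 0: P_y + 2722.53 − 1166.8·5 = 0 → P_y = 3111 N.
ΣF_x = 0: P_x + 1400 = 0 → P_x = -1400 N.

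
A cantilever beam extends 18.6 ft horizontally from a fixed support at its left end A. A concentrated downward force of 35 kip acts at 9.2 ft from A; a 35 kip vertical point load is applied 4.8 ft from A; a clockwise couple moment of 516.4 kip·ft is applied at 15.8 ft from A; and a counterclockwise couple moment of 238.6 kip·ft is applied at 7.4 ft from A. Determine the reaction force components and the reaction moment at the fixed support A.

A_x = 0, A_y = 70.00 kip, M_A = 767.8 kip·ft

ΣF_x = 0: A_x = 0.
ΣF_y = 0: A_y − 35 − 35 = 0 → A_y = 70.00 kip.
ΣM about A: M_A − 35·9.2 − 35·4.8 − 516.4 + 238.6 = 0 → M_A = 767.8 kip·ft.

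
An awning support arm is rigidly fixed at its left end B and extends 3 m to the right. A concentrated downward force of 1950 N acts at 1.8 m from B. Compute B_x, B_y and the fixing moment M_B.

ΣF_x = 0: B_x = 0.
ΣF_y = 0: B_y − 1950 = 0 → B_y = 1950 N.
ΣM about B: M_B − 1950·1.8 = 0 → M_B = 3510 N·m.

B_x = 0, B_y = 1950 N, M_B = 3510 N·m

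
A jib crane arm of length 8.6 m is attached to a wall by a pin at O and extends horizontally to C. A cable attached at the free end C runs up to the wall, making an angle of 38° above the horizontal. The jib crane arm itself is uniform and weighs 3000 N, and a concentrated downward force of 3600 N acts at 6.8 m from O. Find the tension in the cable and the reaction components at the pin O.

ΣM about O: T·sin38°·8.6 − 3000·4.3 − 3600·6.8 = 0 → T = 37380/(8.6·0.615661) = 7059.91 ≈ 7060 N.
ΣF_x = 0: O_x − T·cos38° = 0 → O_x = 7059.91 × 0.788011 = 5563 N.
ΣF_y = 0: O_y + T·sin38° − 3000 − 3600 = 0 → O_y = 6600 − 7059.91 × 0.615661 = 2253 N.

T = 7060 N, O_x = 5563 N, O_y = 2253 N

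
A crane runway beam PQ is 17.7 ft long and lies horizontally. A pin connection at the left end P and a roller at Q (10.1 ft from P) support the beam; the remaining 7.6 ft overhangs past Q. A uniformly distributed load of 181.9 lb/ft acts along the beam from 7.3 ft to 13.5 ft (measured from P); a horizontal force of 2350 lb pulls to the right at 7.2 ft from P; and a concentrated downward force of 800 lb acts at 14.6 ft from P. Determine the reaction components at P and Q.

P_x = -2350 lb, P_y = -389.9 lb, Q_y = 2318 lb

Resultant of the distributed load: 181.9 × 6.2 = 1127.78 lb at 10.4 ft from P.
ΣM about P: Q_y·10.1 − (181.9·6.2)·10.4 − 800·14.6 = 0 → Q_y = 23408.912/10.1 = 2317.71 ≈ 2318 lb.
ΣF_y = 0: P_y + 2317.71 − 181.9·6.2 − 800 = 0 → P_y = -389.9 lb.
ΣF_x = 0: P_x + 2350 = 0 → P_x = -2350 lb.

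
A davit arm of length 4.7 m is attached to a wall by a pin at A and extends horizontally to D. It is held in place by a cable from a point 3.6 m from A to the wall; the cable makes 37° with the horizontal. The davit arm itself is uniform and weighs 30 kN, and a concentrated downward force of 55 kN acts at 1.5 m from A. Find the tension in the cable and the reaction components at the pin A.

ΣM about A: T·sin37°·3.6 − 30·2.35 − 55·1.5 = 0 → T = 153/(3.6·0.601815) = 70.6197 ≈ 70.62 kN.
ΣF_x = 0: A_x − T·cos37° = 0 → A_x = 70.6197 × 0.798636 = 56.40 kN.
ΣF_y = 0: A_y + T·sin37° − 30 − 55 = 0 → A_y = 85 − 70.6197 × 0.601815 = 42.50 kN.

T = 70.62 kN, A_x = 56.40 kN, A_y = 42.50 kN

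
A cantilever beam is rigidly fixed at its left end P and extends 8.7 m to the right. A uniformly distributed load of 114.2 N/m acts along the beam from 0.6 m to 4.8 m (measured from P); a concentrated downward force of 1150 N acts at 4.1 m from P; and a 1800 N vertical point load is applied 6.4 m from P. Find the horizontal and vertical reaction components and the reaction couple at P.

Resultant of the distributed load: 114.2 × 4.2 = 479.64 N at 2.7 m from P.
ΣF_x = 0: P_x = 0.
ΣF_y = 0: P_y − 114.2·4.2 − 1150 − 1800 = 0 → P_y = 3430 N.
ΣM about P: M_P − (114.2·4.2)·2.7 − 1150·4.1 − 1800·6.4 = 0 → M_P = 17530 N·m.

P_x = 0, P_y = 3430 N, M_P = 17530 N·m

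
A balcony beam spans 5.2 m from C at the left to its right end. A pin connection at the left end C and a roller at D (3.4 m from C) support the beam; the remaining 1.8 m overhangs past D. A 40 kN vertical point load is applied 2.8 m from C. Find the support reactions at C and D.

Moments about C: D_y·3.4 − 40·2.8 = 0 → D_y = 112/3.4 = 32.9412 ≈ 32.94 kN.
ΣF_y = 0: C_y + 32.9412 − 40 = 0 → C_y = 7.059 kN.
ΣF_x = 0: no horizontal applied forces, so C_x = 0.

C_x = 0, C_y = 7.059 kN, D_y = 32.94 kN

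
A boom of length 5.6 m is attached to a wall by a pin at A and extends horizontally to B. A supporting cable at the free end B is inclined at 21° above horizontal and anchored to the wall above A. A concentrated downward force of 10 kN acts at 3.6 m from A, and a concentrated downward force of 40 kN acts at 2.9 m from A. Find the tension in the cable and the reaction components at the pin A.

T = 75.74 kN, A_x = 70.71 kN, A_y = 22.86 kN

ΣM about A: T·sin21°·5.6 − 10·3.6 − 40·2.9 = 0 → T = 152/(5.6·0.358368) = 75.7402 ≈ 75.74 kN.
ΣF_x = 0: A_x − T·cos21° = 0 → A_x = 75.7402 × 0.93358 = 70.71 kN.
ΣF_y = 0: A_y + T·sin21° − 10 − 40 = 0 → A_y = 50 − 75.7402 × 0.358368 = 22.86 kN.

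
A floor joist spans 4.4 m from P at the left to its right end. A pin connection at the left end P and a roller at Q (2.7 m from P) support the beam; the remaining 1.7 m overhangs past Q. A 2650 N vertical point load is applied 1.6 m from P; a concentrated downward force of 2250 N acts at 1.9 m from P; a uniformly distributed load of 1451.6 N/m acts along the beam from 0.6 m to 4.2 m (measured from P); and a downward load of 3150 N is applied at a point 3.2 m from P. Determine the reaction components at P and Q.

P_x = 0, P_y = 1744 N, Q_y = 11530 N

Resultant of the distributed load: 1451.6 × 3.6 = 5225.76 N at 2.4 m from P.
ΣM about P: Q_y·2.7 − 2650·1.6 − 2250·1.9 − (1451.6·3.6)·2.4 − 3150·3.2 = 0 → Q_y = 31136.824/2.7 = 11532.2 ≈ 11530 N.
ΣF_y = 0: P_y + 11532.2 − 2650 − 2250 − 1451.6·3.6 − 3150 = 0 → P_y = 1744 N.
ΣF_x = 0: no horizontal applied forces, so P_x = 0.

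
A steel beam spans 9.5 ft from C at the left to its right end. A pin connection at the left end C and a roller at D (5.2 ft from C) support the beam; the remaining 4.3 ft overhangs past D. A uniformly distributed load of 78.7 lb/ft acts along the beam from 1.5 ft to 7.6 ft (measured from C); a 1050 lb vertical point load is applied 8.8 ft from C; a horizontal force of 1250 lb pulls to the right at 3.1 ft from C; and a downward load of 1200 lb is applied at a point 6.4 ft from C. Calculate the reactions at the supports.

Resultant of the distributed load: 78.7 × 6.1 = 480.07 lb at 4.55 ft from C.
ΣM about C: D_y·5.2 − (78.7·6.1)·4.55 − 1050·8.8 − 1200·6.4 = 0 → D_y = 19104.3185/5.2 = 3673.91 ≈ 3674 lb.
ΣF_y = 0: C_y + 3673.91 − 78.7·6.1 − 1050 − 1200 = 0 → C_y = -943.8 lb.
ΣF_x = 0: C_x + 1250 = 0 → C_x = -1250 lb.

C_x = -1250 lb, C_y = -943.8 lb, D_y = 3674 lb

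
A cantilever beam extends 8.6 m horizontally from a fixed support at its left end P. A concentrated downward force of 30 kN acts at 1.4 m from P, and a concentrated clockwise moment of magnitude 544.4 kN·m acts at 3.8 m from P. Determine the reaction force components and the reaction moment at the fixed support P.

P_x = 0, P_y = 30.00 kN, M_P = 586.4 kN·m

ΣF_x = 0: P_x = 0.
ΣF_y = 0: P_y − 30 = 0 → P_y = 30.00 kN.
ΣM about P: M_P − 30·1.4 − 544.4 = 0 → M_P = 586.4 kN·m.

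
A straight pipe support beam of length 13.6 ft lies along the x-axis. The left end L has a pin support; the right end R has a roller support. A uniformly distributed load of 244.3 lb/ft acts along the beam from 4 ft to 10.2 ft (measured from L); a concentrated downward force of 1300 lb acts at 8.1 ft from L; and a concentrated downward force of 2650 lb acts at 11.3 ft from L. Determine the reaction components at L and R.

L_x = 0, L_y = 1698 lb, R_y = 3767 lb

Resultant of the distributed load: 244.3 × 6.2 = 1514.66 lb at 7.1 ft from L.
ΣM about L: R_y·13.6 − (244.3·6.2)·7.1 − 1300·8.1 − 2650·11.3 = 0 → R_y = 51229.086/13.6 = 3766.84 ≈ 3767 lb.
ΣF_y = 0: L_y + 3766.84 − 244.3·6.2 − 1300 − 2650 = 0 → L_y = 1698 lb.
ΣF_x = 0: no horizontal applied forces, so L_x = 0.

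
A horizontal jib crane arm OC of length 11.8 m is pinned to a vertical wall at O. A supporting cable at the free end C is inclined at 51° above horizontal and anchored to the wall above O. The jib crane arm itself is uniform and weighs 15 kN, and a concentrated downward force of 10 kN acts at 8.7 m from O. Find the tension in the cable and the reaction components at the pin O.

T = 19.14 kN, O_x = 12.04 kN, O_y = 10.13 kN

ΣM about O: T·sin51°·11.8 − 15·5.9 − 10·8.7 = 0 → T = 175.5/(11.8·0.777146) = 19.1378 ≈ 19.14 kN.
ΣF_x = 0: O_x − T·cos51° = 0 → O_x = 19.1378 × 0.62932 = 12.04 kN.
ΣF_y = 0: O_y + T·sin51° − 15 − 10 = 0 → O_y = 25 − 19.1378 × 0.777146 = 10.13 kN.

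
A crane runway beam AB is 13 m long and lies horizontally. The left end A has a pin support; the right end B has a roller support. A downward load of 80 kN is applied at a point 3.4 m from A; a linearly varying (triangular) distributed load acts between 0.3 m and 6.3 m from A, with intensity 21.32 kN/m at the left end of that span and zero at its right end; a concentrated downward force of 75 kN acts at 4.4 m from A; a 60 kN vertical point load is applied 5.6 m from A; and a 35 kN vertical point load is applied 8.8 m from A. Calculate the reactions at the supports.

A_x = 0, A_y = 206.8 kN, B_y = 107.2 kN

Resultant of the triangular load: ½ × 21.32 × 6 = 63.96 kN, acting at 2.3 m from A (one-third of the span from the peak).
ΣM about A: B_y·13 − 80·3.4 − (½·21.32·6)·2.3 − 75·4.4 − 60·5.6 − 35·8.8 = 0 → B_y = 1393.108/13 = 107.162 ≈ 107.2 kN.
ΣF_y = 0: A_y + 107.162 − 80 − ½·21.32·6 − 75 − 60 − 35 = 0 → A_y = 206.8 kN.
ΣF_x = 0: no horizontal applied forces, so A_x = 0.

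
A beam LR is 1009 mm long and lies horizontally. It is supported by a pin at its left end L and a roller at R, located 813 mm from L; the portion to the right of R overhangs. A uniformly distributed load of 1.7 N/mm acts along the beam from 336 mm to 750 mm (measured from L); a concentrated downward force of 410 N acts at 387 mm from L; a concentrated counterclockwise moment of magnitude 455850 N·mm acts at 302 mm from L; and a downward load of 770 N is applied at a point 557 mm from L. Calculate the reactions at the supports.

L_x = 0, L_y = 1252 N, R_y = 632.1 N

Resultant of the distributed load: 1.7 × 414 = 703.8 N at 543 mm from L.
Taking moments about L: R_y·813 − (1.7·414)·543 − 410·387 + 455850 − 770·557 = 0 → R_y = 513873.4/813 = 632.071 ≈ 632.1 N.
ΣF_y = 0: L_y + 632.071 − 1.7·414 − 410 − 770 = 0 → L_y = 1252 N.
ΣF_x = 0: no horizontal applied forces, so L_x = 0.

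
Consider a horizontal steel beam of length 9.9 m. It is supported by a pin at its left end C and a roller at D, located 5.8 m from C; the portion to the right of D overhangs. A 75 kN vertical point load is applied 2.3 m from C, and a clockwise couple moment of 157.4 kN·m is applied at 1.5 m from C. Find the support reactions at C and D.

Moments about C: D_y·5.8 − 75·2.3 − 157.4 = 0 → D_y = 329.9/5.8 = 56.8793 ≈ 56.88 kN.
ΣF_y = 0: C_y + 56.8793 − 75 = 0 → C_y = 18.12 kN.
ΣF_x = 0: no horizontal applied forces, so C_x = 0.

C_x = 0, C_y = 18.12 kN, D_y = 56.88 kN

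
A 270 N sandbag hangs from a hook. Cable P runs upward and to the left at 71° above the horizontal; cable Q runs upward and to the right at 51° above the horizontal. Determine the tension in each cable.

T_P = 200.4 N, T_Q = 103.7 N

ΣF_x = 0: −T_P·cos71° + T_Q·cos51° = 0 → T_Q = 0.517333·T_P.
ΣF_y = 0: T_P·sin71° + T_Q·sin51° = 270.
Substitute: T_P·(0.945519 + 0.517333·0.777146) = 270 → T_P = 200.362 ≈ 200.4 N.
Then T_Q = 0.517333 × 200.362 = 103.7 N.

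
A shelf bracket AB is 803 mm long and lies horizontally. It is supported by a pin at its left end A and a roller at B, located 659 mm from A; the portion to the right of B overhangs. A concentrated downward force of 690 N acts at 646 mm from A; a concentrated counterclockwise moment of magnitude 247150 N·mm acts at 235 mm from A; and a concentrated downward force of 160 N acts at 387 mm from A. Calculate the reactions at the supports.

A_x = 0, A_y = 454.7 N, B_y = 395.3 N

Taking moments about A: B_y·659 − 690·646 + 247150 − 160·387 = 0 → B_y = 260510/659 = 395.311 ≈ 395.3 N.
ΣF_y = 0: A_y + 395.311 − 690 − 160 = 0 → A_y = 454.7 N.
ΣF_x = 0: no horizontal applied forces, so A_x = 0.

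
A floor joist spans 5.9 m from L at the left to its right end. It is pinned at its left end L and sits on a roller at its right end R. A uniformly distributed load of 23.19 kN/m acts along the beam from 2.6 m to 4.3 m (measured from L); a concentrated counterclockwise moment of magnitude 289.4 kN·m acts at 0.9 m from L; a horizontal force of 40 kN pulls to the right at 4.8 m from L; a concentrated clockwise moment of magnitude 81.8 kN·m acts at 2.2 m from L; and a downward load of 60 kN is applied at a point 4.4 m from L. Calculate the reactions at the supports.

Resultant of the distributed load: 23.19 × 1.7 = 39.423 kN at 3.45 m from L.
Taking moments about L: R_y·5.9 − (23.19·1.7)·3.45 + 289.4 − 81.8 − 60·4.4 = 0 → R_y = 192.40935/5.9 = 32.6118 ≈ 32.61 kN.
ΣF_y = 0: L_y + 32.6118 − 23.19·1.7 − 60 = 0 → L_y = 66.81 kN.
ΣF_x = 0: L_x + 40 = 0 → L_x = -40.00 kN.

L_x = -40.00 kN, L_y = 66.81 kN, R_y = 32.61 kN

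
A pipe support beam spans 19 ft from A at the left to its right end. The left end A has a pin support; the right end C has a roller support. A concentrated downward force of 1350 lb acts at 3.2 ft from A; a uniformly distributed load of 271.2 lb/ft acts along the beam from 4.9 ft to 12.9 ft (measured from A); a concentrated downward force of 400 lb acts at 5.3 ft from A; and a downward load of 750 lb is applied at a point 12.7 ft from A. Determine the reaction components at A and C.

Resultant of the distributed load: 271.2 × 8 = 2169.6 lb at 8.9 ft from A.
Moments about A: C_y·19 − 1350·3.2 − (271.2·8)·8.9 − 400·5.3 − 750·12.7 = 0 → C_y = 35274.44/19 = 1856.55 ≈ 1857 lb.
ΣF_y = 0: A_y + 1856.55 − 1350 − 271.2·8 − 400 − 750 = 0 → A_y = 2813 lb.
ΣF_x = 0: no horizontal applied forces, so A_x = 0.

A_x = 0, A_y = 2813 lb, C_y = 1857 lb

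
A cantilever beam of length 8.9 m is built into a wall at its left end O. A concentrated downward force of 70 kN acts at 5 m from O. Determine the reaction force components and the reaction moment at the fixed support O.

ΣF_x = 0: O_x = 0.
ΣF_y = 0: O_y − 70 = 0 → O_y = 70.00 kN.
ΣM about O: M_O − 70·5 = 0 → M_O = 350.0 kN·m.

O_x = 0, O_y = 70.00 kN, M_O = 350.0 kN·m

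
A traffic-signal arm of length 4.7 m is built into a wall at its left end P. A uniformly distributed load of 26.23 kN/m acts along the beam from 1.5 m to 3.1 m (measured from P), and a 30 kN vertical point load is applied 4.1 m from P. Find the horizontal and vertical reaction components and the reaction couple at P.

Resultant of the distributed load: 26.23 × 1.6 = 41.968 kN at 2.3 m from P.
ΣF_x = 0: P_x = 0.
ΣF_y = 0: P_y − 26.23·1.6 − 30 = 0 → P_y = 71.97 kN.
ΣM about P: M_P − (26.23·1.6)·2.3 − 30·4.1 = 0 → M_P = 219.5 kN·m.

P_x = 0, P_y = 71.97 kN, M_P = 219.5 kN·m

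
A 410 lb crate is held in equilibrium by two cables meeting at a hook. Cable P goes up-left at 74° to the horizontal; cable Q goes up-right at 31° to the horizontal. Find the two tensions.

T_P = 363.8 lb, T_Q = 117.0 lb

ΣF_x = 0: −T_P·cos74° + T_Q·cos31° = 0 → T_Q = 0.321568·T_P.
ΣF_y = 0: T_P·sin74° + T_Q·sin31° = 410.
Substitute: T_P·(0.961262 + 0.321568·0.515038) = 410 → T_P = 363.836 ≈ 363.8 lb.
Then T_Q = 0.321568 × 363.836 = 117.0 lb.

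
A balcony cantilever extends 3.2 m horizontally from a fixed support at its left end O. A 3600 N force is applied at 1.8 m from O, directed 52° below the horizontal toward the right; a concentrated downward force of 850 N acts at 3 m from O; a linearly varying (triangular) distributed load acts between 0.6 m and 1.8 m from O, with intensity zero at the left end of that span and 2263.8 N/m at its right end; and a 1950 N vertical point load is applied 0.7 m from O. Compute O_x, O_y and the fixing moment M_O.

O_x = -2216 N, O_y = 6995 N, M_O = 10920 N·m

Resultant of the triangular load: ½ × 2263.8 × 1.2 = 1358.28 N, acting at 1.4 m from O (one-third of the span from the peak).
ΣF_x = 0: O_x + 3600·cos52° = 0 → O_x = -2216 N.
ΣF_y = 0: O_y − 3600·sin52° − 850 − ½·2263.8·1.2 − 1950 = 0 → O_y = 6995 N.
ΣM about O: M_O − 3600·sin52°·1.8 − 850·3 − (½·2263.8·1.2)·1.4 − 1950·0.7 = 0 → M_O = 10920 N·m.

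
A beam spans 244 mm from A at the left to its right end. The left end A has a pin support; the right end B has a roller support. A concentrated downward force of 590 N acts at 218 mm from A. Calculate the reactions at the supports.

A_x = 0, A_y = 62.87 N, B_y = 527.1 N

Taking moments about A: B_y·244 − 590·218 = 0 → B_y = 128620/244 = 527.131 ≈ 527.1 N.
ΣF_y = 0: A_y + 527.131 − 590 = 0 → A_y = 62.87 N.
ΣF_x = 0: no horizontal applied forces, so A_x = 0.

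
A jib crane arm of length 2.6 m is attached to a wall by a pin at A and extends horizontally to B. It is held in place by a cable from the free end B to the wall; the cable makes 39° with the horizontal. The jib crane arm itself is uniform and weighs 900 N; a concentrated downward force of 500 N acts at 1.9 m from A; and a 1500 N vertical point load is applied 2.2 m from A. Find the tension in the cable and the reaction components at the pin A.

ΣM about A: T·sin39°·2.6 − 900·1.3 − 500·1.9 − 1500·2.2 = 0 → T = 5420/(2.6·0.62932) = 3312.49 ≈ 3312 N.
ΣF_x = 0: A_x − T·cos39° = 0 → A_x = 3312.49 × 0.777146 = 2574 N.
ΣF_y = 0: A_y + T·sin39° − 900 − 500 − 1500 = 0 → A_y = 2900 − 3312.49 × 0.62932 = 815.4 N.

T = 3312 N, A_x = 2574 N, A_y = 815.4 N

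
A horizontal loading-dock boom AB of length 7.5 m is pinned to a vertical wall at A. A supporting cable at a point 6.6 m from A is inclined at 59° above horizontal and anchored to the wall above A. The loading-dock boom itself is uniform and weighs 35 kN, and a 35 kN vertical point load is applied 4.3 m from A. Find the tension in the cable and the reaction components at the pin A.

T = 49.80 kN, A_x = 25.65 kN, A_y = 27.31 kN

ΣM about A: T·sin59°·6.6 − 35·3.75 − 35·4.3 = 0 → T = 281.75/(6.6·0.857167) = 49.8029 ≈ 49.80 kN.
ΣF_x = 0: A_x − T·cos59° = 0 → A_x = 49.8029 × 0.515038 = 25.65 kN.
ΣF_y = 0: A_y + T·sin59° − 35 − 35 = 0 → A_y = 70 − 49.8029 × 0.857167 = 27.31 kN.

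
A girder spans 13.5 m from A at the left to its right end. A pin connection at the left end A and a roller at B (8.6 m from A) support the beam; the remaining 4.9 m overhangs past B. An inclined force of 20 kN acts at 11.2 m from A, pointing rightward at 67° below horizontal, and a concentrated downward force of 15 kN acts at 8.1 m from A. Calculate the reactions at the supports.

Taking moments about A: B_y·8.6 − 20·sin67°·11.2 − 15·8.1 = 0 → B_y = 327.693/8.6 = 38.1038 ≈ 38.10 kN.
ΣF_y = 0: A_y + 38.1038 − 20·sin67° − 15 = 0 → A_y = -4.694 kN.
ΣF_x = 0: A_x + 20·cos67° = 0 → A_x = -7.815 kN.

A_x = -7.815 kN, A_y = -4.694 kN, B_y = 38.10 kN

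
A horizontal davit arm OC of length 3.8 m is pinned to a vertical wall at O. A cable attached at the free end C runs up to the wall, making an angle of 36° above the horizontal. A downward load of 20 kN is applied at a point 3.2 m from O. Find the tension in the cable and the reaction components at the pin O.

ΣM about O: T·sin36°·3.8 − 20·3.2 = 0 → T = 64/(3.8·0.587785) = 28.6535 ≈ 28.65 kN.
ΣF_x = 0: O_x − T·cos36° = 0 → O_x = 28.6535 × 0.809017 = 23.18 kN.
ΣF_y = 0: O_y + T·sin36° − 20 = 0 → O_y = 20 − 28.6535 × 0.587785 = 3.158 kN.

T = 28.65 kN, O_x = 23.18 kN, O_y = 3.158 kN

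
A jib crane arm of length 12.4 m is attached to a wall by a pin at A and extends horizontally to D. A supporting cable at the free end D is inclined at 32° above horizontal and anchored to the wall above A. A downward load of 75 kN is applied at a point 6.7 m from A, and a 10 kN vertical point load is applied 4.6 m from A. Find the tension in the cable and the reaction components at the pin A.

ΣM about A: T·sin32°·12.4 − 75·6.7 − 10·4.6 = 0 → T = 548.5/(12.4·0.529919) = 83.4729 ≈ 83.47 kN.
ΣF_x = 0: A_x − T·cos32° = 0 → A_x = 83.4729 × 0.848048 = 70.79 kN.
ΣF_y = 0: A_y + T·sin32° − 75 − 10 = 0 → A_y = 85 − 83.4729 × 0.529919 = 40.77 kN.

T = 83.47 kN, A_x = 70.79 kN, A_y = 40.77 kN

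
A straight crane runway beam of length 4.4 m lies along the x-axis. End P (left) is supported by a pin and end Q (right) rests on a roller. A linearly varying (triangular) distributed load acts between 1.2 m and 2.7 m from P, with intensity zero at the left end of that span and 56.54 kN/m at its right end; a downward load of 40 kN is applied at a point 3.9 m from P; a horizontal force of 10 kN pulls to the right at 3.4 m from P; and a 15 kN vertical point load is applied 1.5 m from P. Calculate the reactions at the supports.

P_x = -10.00 kN, P_y = 35.63 kN, Q_y = 61.77 kN

Resultant of the triangular load: ½ × 56.54 × 1.5 = 42.405 kN, acting at 2.2 m from P (one-third of the span from the peak).
Moments about P: Q_y·4.4 − (½·56.54·1.5)·2.2 − 40·3.9 − 15·1.5 = 0 → Q_y = 271.791/4.4 = 61.7707 ≈ 61.77 kN.
ΣF_y = 0: P_y + 61.7707 − ½·56.54·1.5 − 40 − 15 = 0 → P_y = 35.63 kN.
ΣF_x = 0: P_x + 10 = 0 → P_x = -10.00 kN.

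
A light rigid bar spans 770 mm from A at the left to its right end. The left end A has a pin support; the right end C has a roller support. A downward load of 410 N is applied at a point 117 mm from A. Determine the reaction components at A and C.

Taking moments about A: C_y·770 − 410·117 = 0 → C_y = 47970/770 = 62.2987 ≈ 62.30 N.
ΣF_y = 0: A_y + 62.2987 − 410 = 0 → A_y = 347.7 N.
ΣF_x = 0: no horizontal applied forces, so A_x = 0.

A_x = 0, A_y = 347.7 N, C_y = 62.30 N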